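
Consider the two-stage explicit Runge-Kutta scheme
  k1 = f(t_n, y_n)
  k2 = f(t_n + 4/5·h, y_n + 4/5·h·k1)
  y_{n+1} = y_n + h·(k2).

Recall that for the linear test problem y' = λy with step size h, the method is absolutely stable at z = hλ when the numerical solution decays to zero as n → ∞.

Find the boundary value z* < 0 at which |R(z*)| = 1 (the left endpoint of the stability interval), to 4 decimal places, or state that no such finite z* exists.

z* = -1.2500.

With y'=λy (z=hλ):
  k1=λy_n ⇒ h·k1=z·y_n;  k2=λ(1+4/5z)y_n ⇒ h·k2=z(1+4/5z)y_n
  y_{n+1}/y_n = 1 + z(1+4/5z) = 1 + z + 4/5z²
  R(z) = 1 + z + 4/5z².

Find x<0 with |R(x)|<1.
x=-1.76: |R|=1.7181
R=1: x+4/5x²=0 ⇒ x=−5/4=-1.2500; min R=1−1/(4·4/5)=0.6875>−1
Confirm numerically:
  x=-1.178: |R|=0.93215 <1
  x=-0.922: |R|=0.75807 <1
  x=-0.901: |R|=0.74844 <1
  x=-0.813: |R|=0.71578 <1
  x=-1.523: |R|=1.33262 >1
  x=-1.369: |R|=1.13033 >1
Interval (-1.2500, 0).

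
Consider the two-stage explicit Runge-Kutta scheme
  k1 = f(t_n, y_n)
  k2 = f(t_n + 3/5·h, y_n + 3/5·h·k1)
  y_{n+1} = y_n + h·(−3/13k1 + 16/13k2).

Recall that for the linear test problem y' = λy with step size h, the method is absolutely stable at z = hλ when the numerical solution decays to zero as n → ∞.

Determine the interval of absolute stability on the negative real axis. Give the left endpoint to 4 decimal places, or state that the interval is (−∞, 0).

z∈(-1.3542,0).

Test eqn y'=λy, z=hλ:
  k1=λy_n ⇒ h·k1=z·y_n;  k2=λ(1+3/5z)y_n ⇒ h·k2=z(1+3/5z)y_n
  y_{n+1}/y_n = 1 − 3/13z + 16/13z(1+3/5z) = 1 + z + 48/65z²
  so R(z) = 1 + z + 48/65z².

Find x<0 with |R(x)|<1.
x=-1.1: |R|=0.7935
R=1: x+48/65x²=0 ⇒ x=−65/48=-1.3542; min R=1−1/(4·48/65)=0.6615>−1
Confirm numerically:
  x=-1.225: |R|=0.88315 <1
  x=-0.779: |R|=0.66913 <1
  x=-0.546: |R|=0.67415 <1
  x=-1.864: |R|=1.70178 >1
  x=-1.741: |R|=1.49734 >1
  x=-1.580: |R|=1.26350 >1
Interval (-1.3542, 0).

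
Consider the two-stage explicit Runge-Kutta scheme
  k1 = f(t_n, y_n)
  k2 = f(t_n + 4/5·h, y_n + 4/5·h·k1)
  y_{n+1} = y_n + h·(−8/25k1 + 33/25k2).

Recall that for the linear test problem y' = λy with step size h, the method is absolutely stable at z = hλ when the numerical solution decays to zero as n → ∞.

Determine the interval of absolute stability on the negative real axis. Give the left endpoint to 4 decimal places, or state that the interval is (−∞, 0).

(-0.9470, 0).

Test eqn y'=λy, z=hλ:
  k1=λy_n ⇒ h·k1=z·y_n;  k2=λ(1+4/5z)y_n ⇒ h·k2=z(1+4/5z)y_n
  y_{n+1}/y_n = 1 − 8/25z + 33/25z(1+4/5z) = 1 + z + 132/125z²
  R(z) = 1 + z + 132/125z².

Solve |R(x)|<1 on ℝ⁻.
x=-0.81: |R|=0.8828
R=1: x+132/125x²=0 ⇒ x=−125/132=-0.9470; min R=1−1/(4·132/125)=0.7633>−1
Confirm numerically:
  x=-0.895: |R|=0.95088 <1
  x=-0.752: |R|=0.84517 <1
  x=-0.628: |R|=0.78847 <1
  x=-1.185: |R|=1.29786 >1
  x=-1.031: |R|=1.09149 >1
So |R|<1 on (-0.9470, 0).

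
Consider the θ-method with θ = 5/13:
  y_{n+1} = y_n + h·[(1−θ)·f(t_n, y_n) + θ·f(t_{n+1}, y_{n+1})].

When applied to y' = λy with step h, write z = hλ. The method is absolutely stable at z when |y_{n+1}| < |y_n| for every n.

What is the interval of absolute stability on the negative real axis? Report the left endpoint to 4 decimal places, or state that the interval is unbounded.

Test eqn y'=λy, z=hλ:
  y_{n+1} = y_n + z·[8/13·y_n + 5/13·y_{n+1}] ⇒ (1 − 5/13z)y_{n+1} = (1 + 8/13z)y_n
  ⇒ R(z) = (1 + 8/13z)/(1 − 5/13z).

Boundary: |R(x)|=1, x<0.
x=-1.32: |R|=0.1245
R=−1: 1+8/13x = −1+5/13x ⇒ -3/13x=2 ⇒ x=2/(-3/13)=-8.6667
Confirm numerically:
  x=-8.297: |R|=0.97965 <1
  x=-5.548: |R|=0.77035 <1
  x=-4.653: |R|=0.66797 <1
  x=-8.997: |R|=1.01709 >1
  x=-8.921: |R|=1.01325 >1
So |R|<1 on (-8.6667, 0).

z∈(-8.6667,0).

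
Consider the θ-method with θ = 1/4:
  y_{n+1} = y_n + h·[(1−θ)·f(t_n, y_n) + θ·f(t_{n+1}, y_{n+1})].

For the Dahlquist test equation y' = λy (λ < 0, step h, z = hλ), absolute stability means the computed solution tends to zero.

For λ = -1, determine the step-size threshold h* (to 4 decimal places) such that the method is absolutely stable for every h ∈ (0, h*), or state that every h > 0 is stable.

(-4.0000,0); λ=-1 ⇒ h* = (4)/1 = 4.0000.

Set f=λy, z=hλ:
  y_{n+1} = y_n + z·[3/4·y_n + 1/4·y_{n+1}] ⇒ (1 − 1/4z)y_{n+1} = (1 + 3/4z)y_n
  Hence R(z) = (1 + 3/4z)/(1 − 1/4z).

Boundary: |R(x)|=1, x<0.
x=-1.14: |R|=0.1128
R=−1: 1+3/4x = −1+1/4x ⇒ -1/2x=2 ⇒ x=2/(-1/2)=-4.0000
Confirm numerically:
  x=-3.623: |R|=0.90109 <1
  x=-3.586: |R|=0.89085 <1
  x=-2.746: |R|=0.62822 <1
  x=-2.331: |R|=0.47275 <1
  x=-4.594: |R|=1.13824 >1
  x=-4.421: |R|=1.09999 >1
Stable set (-4.0000, 0).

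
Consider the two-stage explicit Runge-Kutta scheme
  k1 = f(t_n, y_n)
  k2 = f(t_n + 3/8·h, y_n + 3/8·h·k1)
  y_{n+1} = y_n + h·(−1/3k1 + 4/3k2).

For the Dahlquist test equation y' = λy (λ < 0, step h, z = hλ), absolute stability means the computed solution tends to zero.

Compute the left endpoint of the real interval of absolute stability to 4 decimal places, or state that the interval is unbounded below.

left endpoint -2.0000.

Set f=λy, z=hλ:
  k1=λy_n ⇒ h·k1=z·y_n;  k2=λ(1+3/8z)y_n ⇒ h·k2=z(1+3/8z)y_n
  y_{n+1}/y_n = 1 − 1/3z + 4/3z(1+3/8z) = 1 + z + 1/2z²
  R(z) = 1 + z + 1/2z².

Solve |R(x)|<1 on ℝ⁻.
x=-1.77: |R|=0.7964
R=1: x+1/2x²=0 ⇒ x=−2=-2.0000; min R=1−1/(4·1/2)=0.5000>−1
Confirm numerically:
  x=-1.492: |R|=0.62103 <1
  x=-1.062: |R|=0.50192 <1
  x=-0.914: |R|=0.50370 <1
  x=-2.530: |R|=1.67045 >1
  x=-2.390: |R|=1.46605 >1
Interval (-2.0000, 0).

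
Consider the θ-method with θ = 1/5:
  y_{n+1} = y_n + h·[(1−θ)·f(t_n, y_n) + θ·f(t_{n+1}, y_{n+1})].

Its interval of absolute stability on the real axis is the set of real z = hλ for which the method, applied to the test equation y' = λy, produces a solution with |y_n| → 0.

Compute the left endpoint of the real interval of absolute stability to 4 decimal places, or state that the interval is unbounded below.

z* = -3.3333.

Set f=λy, z=hλ:
  y_{n+1} = y_n + z·[4/5·y_n + 1/5·y_{n+1}] ⇒ (1 − 1/5z)y_{n+1} = (1 + 4/5z)y_n
  Hence R(z) = (1 + 4/5z)/(1 − 1/5z).

Boundary: |R(x)|=1, x<0.
x=-0.62: |R|=0.4484
R=−1: 1+4/5x = −1+1/5x ⇒ -3/5x=2 ⇒ x=2/(-3/5)=-3.3333
Confirm numerically:
  x=-2.562: |R|=0.69400 <1
  x=-1.754: |R|=0.29849 <1
  x=-1.403: |R|=0.09558 <1
  x=-3.884: |R|=1.18595 >1
  x=-3.654: |R|=1.11116 >1
Interval (-3.3333, 0).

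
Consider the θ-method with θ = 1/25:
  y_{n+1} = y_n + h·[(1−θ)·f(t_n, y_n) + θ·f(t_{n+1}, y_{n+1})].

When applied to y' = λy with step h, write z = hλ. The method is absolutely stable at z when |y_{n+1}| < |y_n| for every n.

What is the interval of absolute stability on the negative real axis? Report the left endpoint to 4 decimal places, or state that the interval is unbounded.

(-2.1739, 0).

Test eqn y'=λy, z=hλ:
  y_{n+1} = y_n + z·[24/25·y_n + 1/25·y_{n+1}] ⇒ (1 − 1/25z)y_{n+1} = (1 + 24/25z)y_n
  R(z) = (1 + 24/25z)/(1 − 1/25z).

Need |R(x)|<1, x<0.
x=-0.69: |R|=0.3285
R=−1: 1+24/25x = −1+1/25x ⇒ -23/25x=2 ⇒ x=2/(-23/25)=-2.1739
Confirm numerically:
  x=-1.398: |R|=0.32396 <1
  x=-1.191: |R|=0.13684 <1
  x=-1.159: |R|=0.10765 <1
  x=-0.957: |R|=0.07828 <1
  x=-2.354: |R|=1.15142 >1
  x=-2.292: |R|=1.09952 >1
Stable set (-2.1739, 0).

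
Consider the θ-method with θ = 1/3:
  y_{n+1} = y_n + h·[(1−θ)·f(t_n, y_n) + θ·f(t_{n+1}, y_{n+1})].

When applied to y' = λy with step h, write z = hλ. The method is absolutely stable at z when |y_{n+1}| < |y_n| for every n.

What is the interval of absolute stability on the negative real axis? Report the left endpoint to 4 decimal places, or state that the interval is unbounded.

(-6.0000, 0).

Test eqn y'=λy, z=hλ:
  y_{n+1} = y_n + z·[2/3·y_n + 1/3·y_{n+1}] ⇒ (1 − 1/3z)y_{n+1} = (1 + 2/3z)y_n
  ⇒ R(z) = (1 + 2/3z)/(1 − 1/3z).

Need |R(x)|<1, x<0.
x=-0.65: |R|=0.4658
R=−1: 1+2/3x = −1+1/3x ⇒ -1/3x=2 ⇒ x=2/(-1/3)=-6.0000
Confirm numerically:
  x=-5.499: |R|=0.94105 <1
  x=-4.234: |R|=0.75588 <1
  x=-3.362: |R|=0.58535 <1
  x=-6.382: |R|=1.04072 >1
  x=-6.042: |R|=1.00464 >1
Interval (-6.0000, 0).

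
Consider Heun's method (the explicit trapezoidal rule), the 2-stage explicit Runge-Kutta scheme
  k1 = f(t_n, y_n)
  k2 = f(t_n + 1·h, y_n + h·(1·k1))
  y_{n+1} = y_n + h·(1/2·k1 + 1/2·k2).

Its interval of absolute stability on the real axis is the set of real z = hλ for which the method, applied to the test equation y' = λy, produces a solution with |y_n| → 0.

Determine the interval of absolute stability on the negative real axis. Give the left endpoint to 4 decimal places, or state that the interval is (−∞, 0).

Set f=λy, z=hλ:
  order 2, 2-stage ⇒ R(z)=1+z+z^2/2
  (e.g. R(-1.65)=0.71125, |R|=0.71125)

Need |R(x)|<1, x<0.
x=-1.65: |R|=0.7112
|R(-2.03)|=1.0304 |R(-1.33)|=0.5544 |R(-0.83)|=0.5145
Bisect:
  x_lo=-2.5854 |R|=1.7567  x_hi=-0.3244 |R|=0.7282
  mid=-1.45488 |R|=0.60346 →hi
  mid=-2.02012 |R|=1.02033 →lo
  mid=-1.73750 |R|=0.77195 →hi
  mid=-1.87881 |R|=0.88615 →hi
  mid=-1.94947 |R|=0.95074 →hi
  mid=-1.98479 |R|=0.98491 →hi
  mid=-2.00246 |R|=1.00246 →lo
  mid=-1.99363 |R|=0.99365 →hi
  mid=-1.99804 |R|=0.99804 →hi
  ...
  [-2.00011,-1.99997] ⇒ x*=-2.0000
So |R|<1 on (-2.0000, 0).

(-2.0000, 0).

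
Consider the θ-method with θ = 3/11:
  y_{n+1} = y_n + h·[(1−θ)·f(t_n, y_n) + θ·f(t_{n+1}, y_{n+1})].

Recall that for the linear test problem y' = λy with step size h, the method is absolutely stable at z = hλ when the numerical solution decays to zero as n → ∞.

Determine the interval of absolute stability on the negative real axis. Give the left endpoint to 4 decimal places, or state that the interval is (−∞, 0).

z∈(-4.4000,0).

Test eqn y'=λy, z=hλ:
  y_{n+1} = y_n + z·[8/11·y_n + 3/11·y_{n+1}] ⇒ (1 − 3/11z)y_{n+1} = (1 + 8/11z)y_n
  ⇒ R(z) = (1 + 8/11z)/(1 − 3/11z).

Boundary: |R(x)|=1, x<0.
x=-1: |R|=0.2143
R=−1: 1+8/11x = −1+3/11x ⇒ -5/11x=2 ⇒ x=2/(-5/11)=-4.4000
Confirm numerically:
  x=-2.373: |R|=0.44064 <1
  x=-2.200: |R|=0.37500 <1
  x=-2.143: |R|=0.35252 <1
  x=-1.903: |R|=0.25280 <1
  x=-4.811: |R|=1.08080 >1
  x=-4.553: |R|=1.03102 >1
  x=-4.421: |R|=1.00433 >1
Stable set (-4.4000, 0).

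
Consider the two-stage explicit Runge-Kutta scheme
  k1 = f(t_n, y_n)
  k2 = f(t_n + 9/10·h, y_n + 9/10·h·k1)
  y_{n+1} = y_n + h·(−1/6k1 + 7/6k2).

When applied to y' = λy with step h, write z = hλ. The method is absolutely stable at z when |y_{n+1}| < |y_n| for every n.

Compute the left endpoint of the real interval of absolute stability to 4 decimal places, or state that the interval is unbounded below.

On y'=λy, z=hλ:
  k1=λy_n ⇒ h·k1=z·y_n;  k2=λ(1+9/10z)y_n ⇒ h·k2=z(1+9/10z)y_n
  y_{n+1}/y_n = 1 − 1/6z + 7/6z(1+9/10z) = 1 + z + 21/20z²
  ⇒ R(z) = 1 + z + 21/20z².

Find x<0 with |R(x)|<1.
x=-1.58: |R|=2.0412
R=1: x+21/20x²=0 ⇒ x=−20/21=-0.9524; min R=1−1/(4·21/20)=0.7619>−1
Confirm numerically:
  x=-0.793: |R|=0.86729 <1
  x=-0.736: |R|=0.83278 <1
  x=-0.703: |R|=0.81592 <1
  x=-1.277: |R|=1.43527 >1
  x=-1.054: |R|=1.11246 >1
  x=-1.015: |R|=1.06674 >1
Stable set (-0.9524, 0).

left endpoint -0.9524.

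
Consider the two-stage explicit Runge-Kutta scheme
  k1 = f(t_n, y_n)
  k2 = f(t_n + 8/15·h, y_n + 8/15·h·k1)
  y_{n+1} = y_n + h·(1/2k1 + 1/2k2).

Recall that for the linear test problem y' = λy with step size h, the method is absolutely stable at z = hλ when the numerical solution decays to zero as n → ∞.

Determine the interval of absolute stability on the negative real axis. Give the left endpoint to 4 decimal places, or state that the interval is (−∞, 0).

z∈(-3.7500,0).

On y'=λy, z=hλ:
  k1=λy_n ⇒ h·k1=z·y_n;  k2=λ(1+8/15z)y_n ⇒ h·k2=z(1+8/15z)y_n
  y_{n+1}/y_n = 1 + 1/2z + 1/2z(1+8/15z) = 1 + z + 4/15z²
  Hence R(z) = 1 + z + 4/15z².

Need |R(x)|<1, x<0.
x=-0.64: |R|=0.4692
R=1: x+4/15x²=0 ⇒ x=−15/4=-3.7500; min R=1−1/(4·4/15)=0.0625>−1
Confirm numerically:
  x=-3.455: |R|=0.72821 <1
  x=-3.373: |R|=0.66090 <1
  x=-3.299: |R|=0.60324 <1
  x=-4.248: |R|=1.56413 >1
  x=-4.042: |R|=1.31474 >1
So |R|<1 on (-3.7500, 0).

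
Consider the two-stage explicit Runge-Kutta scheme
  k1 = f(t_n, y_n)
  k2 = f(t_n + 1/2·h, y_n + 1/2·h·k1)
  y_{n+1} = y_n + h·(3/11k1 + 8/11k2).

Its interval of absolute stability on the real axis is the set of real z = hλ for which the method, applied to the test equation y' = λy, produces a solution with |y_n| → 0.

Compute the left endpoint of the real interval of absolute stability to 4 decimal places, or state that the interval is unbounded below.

With y'=λy (z=hλ):
  k1=λy_n ⇒ h·k1=z·y_n;  k2=λ(1+1/2z)y_n ⇒ h·k2=z(1+1/2z)y_n
  y_{n+1}/y_n = 1 + 3/11z + 8/11z(1+1/2z) = 1 + z + 4/11z²
  R(z) = 1 + z + 4/11z².

Solve |R(x)|<1 on ℝ⁻.
x=-1.8: |R|=0.3782
R=1: x+4/11x²=0 ⇒ x=−11/4=-2.7500; min R=1−1/(4·4/11)=0.3125>−1
Confirm numerically:
  x=-2.570: |R|=0.83178 <1
  x=-1.693: |R|=0.34927 <1
  x=-1.442: |R|=0.31413 <1
  x=-1.379: |R|=0.31251 <1
  x=-2.886: |R|=1.14273 >1
  x=-2.812: |R|=1.06340 >1
Interval (-2.7500, 0).

left endpoint -2.7500.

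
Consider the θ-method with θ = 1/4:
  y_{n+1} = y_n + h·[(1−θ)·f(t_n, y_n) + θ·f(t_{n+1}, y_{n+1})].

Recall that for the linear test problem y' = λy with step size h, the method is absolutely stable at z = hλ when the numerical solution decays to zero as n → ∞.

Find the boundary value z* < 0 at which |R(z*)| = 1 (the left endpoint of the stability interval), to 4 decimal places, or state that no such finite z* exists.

left endpoint -4.0000.

Test eqn y'=λy, z=hλ:
  y_{n+1} = y_n + z·[3/4·y_n + 1/4·y_{n+1}] ⇒ (1 − 1/4z)y_{n+1} = (1 + 3/4z)y_n
  so R(z) = (1 + 3/4z)/(1 − 1/4z).

Need |R(x)|<1, x<0.
x=-1.04: |R|=0.1746
R=−1: 1+3/4x = −1+1/4x ⇒ -1/2x=2 ⇒ x=2/(-1/2)=-4.0000
Confirm numerically:
  x=-3.005: |R|=0.71592 <1
  x=-2.828: |R|=0.65671 <1
  x=-2.009: |R|=0.33733 <1
  x=-4.448: |R|=1.10606 >1
  x=-4.388: |R|=1.09251 >1
Interval (-4.0000, 0).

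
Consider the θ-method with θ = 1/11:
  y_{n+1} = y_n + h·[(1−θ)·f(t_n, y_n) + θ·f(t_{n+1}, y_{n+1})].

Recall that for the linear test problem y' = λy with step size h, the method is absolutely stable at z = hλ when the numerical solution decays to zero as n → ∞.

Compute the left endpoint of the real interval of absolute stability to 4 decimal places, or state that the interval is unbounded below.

Set f=λy, z=hλ:
  y_{n+1} = y_n + z·[10/11·y_n + 1/11·y_{n+1}] ⇒ (1 − 1/11z)y_{n+1} = (1 + 10/11z)y_n
  ⇒ R(z) = (1 + 10/11z)/(1 − 1/11z).

Find x<0 with |R(x)|<1.
x=-1.59: |R|=0.3892
R=−1: 1+10/11x = −1+1/11x ⇒ -9/11x=2 ⇒ x=2/(-9/11)=-2.4444
Confirm numerically:
  x=-2.379: |R|=0.95598 <1
  x=-1.555: |R|=0.36241 <1
  x=-1.212: |R|=0.09171 <1
  x=-1.176: |R|=0.06242 <1
  x=-2.837: |R|=1.25533 >1
  x=-2.661: |R|=1.14267 >1
  x=-2.491: |R|=1.03106 >1
So |R|<1 on (-2.4444, 0).

z* = -2.4444.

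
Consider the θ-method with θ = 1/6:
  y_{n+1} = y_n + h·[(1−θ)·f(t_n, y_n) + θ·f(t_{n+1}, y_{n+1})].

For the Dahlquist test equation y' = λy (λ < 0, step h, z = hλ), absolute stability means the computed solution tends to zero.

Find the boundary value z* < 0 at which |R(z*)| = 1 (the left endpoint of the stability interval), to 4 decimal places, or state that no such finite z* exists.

left endpoint -3.0000.

With y'=λy (z=hλ):
  y_{n+1} = y_n + z·[5/6·y_n + 1/6·y_{n+1}] ⇒ (1 − 1/6z)y_{n+1} = (1 + 5/6z)y_n
  ⇒ R(z) = (1 + 5/6z)/(1 − 1/6z).

Solve |R(x)|<1 on ℝ⁻.
x=-1.44: |R|=0.1613
R=−1: 1+5/6x = −1+1/6x ⇒ -2/3x=2 ⇒ x=2/(-2/3)=-3.0000
Confirm numerically:
  x=-2.881: |R|=0.94640 <1
  x=-2.107: |R|=0.55939 <1
  x=-2.096: |R|=0.55336 <1
  x=-1.504: |R|=0.20256 <1
  x=-3.129: |R|=1.05652 >1
  x=-3.092: |R|=1.04048 >1
  x=-3.027: |R|=1.01196 >1
So |R|<1 on (-3.0000, 0).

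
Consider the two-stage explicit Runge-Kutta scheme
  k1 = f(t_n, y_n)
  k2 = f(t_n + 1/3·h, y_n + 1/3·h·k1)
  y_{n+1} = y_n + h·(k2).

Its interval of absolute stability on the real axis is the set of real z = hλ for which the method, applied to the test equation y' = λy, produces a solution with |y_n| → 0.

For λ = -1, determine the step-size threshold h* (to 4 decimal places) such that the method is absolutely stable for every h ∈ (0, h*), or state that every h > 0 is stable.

(-3.0000,0); λ=-1 ⇒ h* = (3)/1 = 3.0000.

On y'=λy, z=hλ:
  k1=λy_n ⇒ h·k1=z·y_n;  k2=λ(1+1/3z)y_n ⇒ h·k2=z(1+1/3z)y_n
  y_{n+1}/y_n = 1 + z(1+1/3z) = 1 + z + 1/3z²
  so R(z) = 1 + z + 1/3z².

Boundary: |R(x)|=1, x<0.
x=-0.87: |R|=0.3823
R=1: x+1/3x²=0 ⇒ x=−3=-3.0000; min R=1−1/(4·1/3)=0.2500>−1
Confirm numerically:
  x=-2.798: |R|=0.81160 <1
  x=-1.795: |R|=0.27901 <1
  x=-1.604: |R|=0.25361 <1
  x=-3.548: |R|=1.64810 >1
  x=-3.120: |R|=1.12480 >1
So |R|<1 on (-3.0000, 0).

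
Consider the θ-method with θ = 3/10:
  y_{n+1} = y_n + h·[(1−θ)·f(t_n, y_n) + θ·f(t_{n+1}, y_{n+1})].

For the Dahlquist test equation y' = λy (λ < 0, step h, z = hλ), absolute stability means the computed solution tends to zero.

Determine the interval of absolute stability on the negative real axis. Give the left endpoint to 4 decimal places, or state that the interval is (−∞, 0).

(-5.0000, 0).

On y'=λy, z=hλ:
  y_{n+1} = y_n + z·[7/10·y_n + 3/10·y_{n+1}] ⇒ (1 − 3/10z)y_{n+1} = (1 + 7/10z)y_n
  Hence R(z) = (1 + 7/10z)/(1 − 3/10z).

Find x<0 with |R(x)|<1.
x=-1.74: |R|=0.1432
R=−1: 1+7/10x = −1+3/10x ⇒ -2/5x=2 ⇒ x=2/(-2/5)=-5.0000
Confirm numerically:
  x=-3.040: |R|=0.58996 <1
  x=-2.678: |R|=0.48497 <1
  x=-2.645: |R|=0.47477 <1
  x=-5.482: |R|=1.07290 >1
  x=-5.085: |R|=1.01346 >1
So |R|<1 on (-5.0000, 0).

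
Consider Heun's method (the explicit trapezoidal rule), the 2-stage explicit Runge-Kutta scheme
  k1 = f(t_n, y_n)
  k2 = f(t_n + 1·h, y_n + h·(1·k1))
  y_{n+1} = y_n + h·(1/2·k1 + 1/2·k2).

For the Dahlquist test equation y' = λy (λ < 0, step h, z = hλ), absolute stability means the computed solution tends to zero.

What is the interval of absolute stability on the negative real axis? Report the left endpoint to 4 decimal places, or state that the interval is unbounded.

On y'=λy, z=hλ:
  order 2, 2-stage ⇒ R(z)=1+z+z^2/2
  (e.g. R(-1.66)=0.71780, |R|=0.71780)

Find x<0 with |R(x)|<1.
x=-1.66: |R|=0.7178
|R(-1.41)|=0.5840 |R(-1.19)|=0.5181 |R(-0.61)|=0.5760
Bisect:
  x_lo=-2.4508 |R|=1.5524  x_hi=-0.1163 |R|=0.8904
  mid=-1.28358 |R|=0.54021 →hi
  mid=-1.86720 |R|=0.87602 →hi
  mid=-2.15901 |R|=1.17165 →lo
  mid=-2.01311 |R|=1.01319 →lo
  mid=-1.94015 |R|=0.94194 →hi
  mid=-1.97663 |R|=0.97690 →hi
  mid=-1.99487 |R|=0.99488 →hi
  mid=-2.00399 |R|=1.00399 →lo
  ...
  [-2.00014,-2.00000] ⇒ x*=-2.0000
So |R|<1 on (-2.0000, 0).

z∈(-2.0000,0).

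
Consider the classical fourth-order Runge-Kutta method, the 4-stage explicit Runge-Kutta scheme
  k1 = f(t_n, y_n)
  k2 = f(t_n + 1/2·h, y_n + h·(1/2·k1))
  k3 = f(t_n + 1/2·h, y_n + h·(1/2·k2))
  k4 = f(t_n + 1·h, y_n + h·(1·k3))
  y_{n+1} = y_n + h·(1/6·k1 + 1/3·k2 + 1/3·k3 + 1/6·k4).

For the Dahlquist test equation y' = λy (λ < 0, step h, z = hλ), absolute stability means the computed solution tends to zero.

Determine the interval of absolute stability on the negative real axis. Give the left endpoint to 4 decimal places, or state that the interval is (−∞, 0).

With y'=λy (z=hλ):
  order 4, 4-stage ⇒ R(z)=1+z+z^2/2+z^3/6+z^4/24
  (e.g. R(-0.55)=0.57733, |R|=0.57733)

Solve |R(x)|<1 on ℝ⁻.
x=-0.55: |R|=0.5773
|R(-2.64)|=0.8021 |R(-1.42)|=0.2804 |R(-1.15)|=0.3306
Bisect:
  x_lo=-3.5594 |R|=2.9475  x_hi=-0.3391 |R|=0.7124
  mid=-1.94928 |R|=0.31769 →hi
  mid=-2.75436 |R|=0.95435 →hi
  mid=-3.15689 |R|=1.72087 →lo
  mid=-2.95563 |R|=1.28869 →lo
  mid=-2.85499 |R|=1.11027 →lo
  mid=-2.80468 |R|=1.02962 →lo
  mid=-2.77952 |R|=0.99132 →hi
  mid=-2.79210 |R|=1.01030 →lo
  ...
  [-2.78541,-2.78522] ⇒ x*=-2.7853
Interval (-2.7853, 0).

z∈(-2.7853,0).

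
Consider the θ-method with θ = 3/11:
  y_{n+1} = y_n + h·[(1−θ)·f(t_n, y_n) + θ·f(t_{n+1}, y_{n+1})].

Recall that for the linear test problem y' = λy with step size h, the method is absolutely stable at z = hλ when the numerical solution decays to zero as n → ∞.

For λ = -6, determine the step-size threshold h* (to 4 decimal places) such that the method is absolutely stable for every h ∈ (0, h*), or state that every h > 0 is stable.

(-4.4000,0); λ=-6 ⇒ h* = (22/5)/6 = 0.7333.

Set f=λy, z=hλ:
  y_{n+1} = y_n + z·[8/11·y_n + 3/11·y_{n+1}] ⇒ (1 − 3/11z)y_{n+1} = (1 + 8/11z)y_n
  so R(z) = (1 + 8/11z)/(1 − 3/11z).

Find x<0 with |R(x)|<1.
x=-1.78: |R|=0.1983
R=−1: 1+8/11x = −1+3/11x ⇒ -5/11x=2 ⇒ x=2/(-5/11)=-4.4000
Confirm numerically:
  x=-3.329: |R|=0.74484 <1
  x=-2.535: |R|=0.49879 <1
  x=-2.285: |R|=0.40773 <1
  x=-2.116: |R|=0.34171 <1
  x=-4.734: |R|=1.06626 >1
  x=-4.531: |R|=1.02663 >1
  x=-4.529: |R|=1.02623 >1
Stable set (-4.4000, 0).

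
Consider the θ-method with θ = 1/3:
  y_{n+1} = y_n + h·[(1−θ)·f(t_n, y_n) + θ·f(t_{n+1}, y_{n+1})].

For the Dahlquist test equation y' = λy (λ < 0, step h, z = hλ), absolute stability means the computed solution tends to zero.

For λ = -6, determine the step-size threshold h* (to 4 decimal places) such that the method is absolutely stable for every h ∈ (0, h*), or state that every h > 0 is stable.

Test eqn y'=λy, z=hλ:
  y_{n+1} = y_n + z·[2/3·y_n + 1/3·y_{n+1}] ⇒ (1 − 1/3z)y_{n+1} = (1 + 2/3z)y_n
  so R(z) = (1 + 2/3z)/(1 − 1/3z).

Need |R(x)|<1, x<0.
x=-0.83: |R|=0.3499
R=−1: 1+2/3x = −1+1/3x ⇒ -1/3x=2 ⇒ x=2/(-1/3)=-6.0000
Confirm numerically:
  x=-4.857: |R|=0.85452 <1
  x=-4.291: |R|=0.76560 <1
  x=-3.149: |R|=0.53635 <1
  x=-3.076: |R|=0.51876 <1
  x=-6.423: |R|=1.04489 >1
  x=-6.032: |R|=1.00354 >1
So |R|<1 on (-6.0000, 0).

(-6.0000,0); λ=-6 ⇒ h* = (6)/6 = 1.0000.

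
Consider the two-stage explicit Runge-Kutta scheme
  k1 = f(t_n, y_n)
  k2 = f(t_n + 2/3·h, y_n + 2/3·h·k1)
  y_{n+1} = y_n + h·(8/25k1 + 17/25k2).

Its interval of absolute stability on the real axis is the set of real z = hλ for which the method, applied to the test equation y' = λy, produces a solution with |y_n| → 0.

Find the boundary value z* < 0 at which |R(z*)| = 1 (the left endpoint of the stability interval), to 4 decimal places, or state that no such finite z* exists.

On y'=λy, z=hλ:
  k1=λy_n ⇒ h·k1=z·y_n;  k2=λ(1+2/3z)y_n ⇒ h·k2=z(1+2/3z)y_n
  y_{n+1}/y_n = 1 + 8/25z + 17/25z(1+2/3z) = 1 + z + 34/75z²
  Hence R(z) = 1 + z + 34/75z².

Need |R(x)|<1, x<0.
x=-0.45: |R|=0.6418
R=1: x+34/75x²=0 ⇒ x=−75/34=-2.2059; min R=1−1/(4·34/75)=0.4485>−1
Confirm numerically:
  x=-1.751: |R|=0.63892 <1
  x=-1.696: |R|=0.60798 <1
  x=-1.695: |R|=0.60744 <1
  x=-1.151: |R|=0.44958 <1
  x=-2.768: |R|=1.70536 >1
  x=-2.644: |R|=1.52513 >1
  x=-2.441: |R|=1.26018 >1
Stable set (-2.2059, 0).

z* = -2.2059.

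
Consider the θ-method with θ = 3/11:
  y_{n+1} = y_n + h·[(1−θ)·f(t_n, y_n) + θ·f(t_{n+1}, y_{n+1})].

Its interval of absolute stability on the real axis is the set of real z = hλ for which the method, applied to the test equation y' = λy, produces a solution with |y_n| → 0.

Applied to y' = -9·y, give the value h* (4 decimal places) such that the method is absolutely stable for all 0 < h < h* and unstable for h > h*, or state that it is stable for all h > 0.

(-4.4000,0); λ=-9 ⇒ h* = (22/5)/9 = 0.4889.

Test eqn y'=λy, z=hλ:
  y_{n+1} = y_n + z·[8/11·y_n + 3/11·y_{n+1}] ⇒ (1 − 3/11z)y_{n+1} = (1 + 8/11z)y_n
  so R(z) = (1 + 8/11z)/(1 − 3/11z).

Find x<0 with |R(x)|<1.
x=-0.31: |R|=0.7142
R=−1: 1+8/11x = −1+3/11x ⇒ -5/11x=2 ⇒ x=2/(-5/11)=-4.4000
Confirm numerically:
  x=-2.984: |R|=0.64515 <1
  x=-2.543: |R|=0.50158 <1
  x=-2.202: |R|=0.37578 <1
  x=-4.978: |R|=1.11144 >1
  x=-4.427: |R|=1.00556 >1
So |R|<1 on (-4.4000, 0).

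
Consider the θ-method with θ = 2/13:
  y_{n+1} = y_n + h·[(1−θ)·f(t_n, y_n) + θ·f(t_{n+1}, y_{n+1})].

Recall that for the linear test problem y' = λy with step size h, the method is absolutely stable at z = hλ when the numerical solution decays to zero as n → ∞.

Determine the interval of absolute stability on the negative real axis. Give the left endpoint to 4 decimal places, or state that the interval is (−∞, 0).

(-2.8889, 0).

Set f=λy, z=hλ:
  y_{n+1} = y_n + z·[11/13·y_n + 2/13·y_{n+1}] ⇒ (1 − 2/13z)y_{n+1} = (1 + 11/13z)y_n
  ⇒ R(z) = (1 + 11/13z)/(1 − 2/13z).

Find x<0 with |R(x)|<1.
x=-0.56: |R|=0.4844
R=−1: 1+11/13x = −1+2/13x ⇒ -9/13x=2 ⇒ x=2/(-9/13)=-2.8889
Confirm numerically:
  x=-2.765: |R|=0.93983 <1
  x=-2.629: |R|=0.87189 <1
  x=-1.949: |R|=0.49941 <1
  x=-1.182: |R|=0.00013 <1
  x=-3.433: |R|=1.24650 >1
  x=-3.341: |R|=1.20674 >1
  x=-3.305: |R|=1.19097 >1
Interval (-2.8889, 0).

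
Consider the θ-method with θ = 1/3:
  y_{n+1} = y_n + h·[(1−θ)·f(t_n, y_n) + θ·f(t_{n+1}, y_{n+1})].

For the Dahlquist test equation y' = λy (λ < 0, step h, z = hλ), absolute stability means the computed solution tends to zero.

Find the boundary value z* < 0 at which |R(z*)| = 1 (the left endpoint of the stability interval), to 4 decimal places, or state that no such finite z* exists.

left endpoint -6.0000.

Test eqn y'=λy, z=hλ:
  y_{n+1} = y_n + z·[2/3·y_n + 1/3·y_{n+1}] ⇒ (1 − 1/3z)y_{n+1} = (1 + 2/3z)y_n
  so R(z) = (1 + 2/3z)/(1 − 1/3z).

Find x<0 with |R(x)|<1.
x=-0.85: |R|=0.3377
R=−1: 1+2/3x = −1+1/3x ⇒ -1/3x=2 ⇒ x=2/(-1/3)=-6.0000
Confirm numerically:
  x=-4.919: |R|=0.86349 <1
  x=-4.640: |R|=0.82199 <1
  x=-4.011: |R|=0.71630 <1
  x=-3.717: |R|=0.66012 <1
  x=-6.102: |R|=1.01121 >1
  x=-6.043: |R|=1.00476 >1
Stable set (-6.0000, 0).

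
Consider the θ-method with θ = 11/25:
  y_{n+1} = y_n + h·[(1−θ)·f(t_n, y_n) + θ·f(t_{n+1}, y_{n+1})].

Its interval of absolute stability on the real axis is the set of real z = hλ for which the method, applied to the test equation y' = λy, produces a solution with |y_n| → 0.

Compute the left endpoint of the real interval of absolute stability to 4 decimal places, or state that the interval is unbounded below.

With y'=λy (z=hλ):
  y_{n+1} = y_n + z·[14/25·y_n + 11/25·y_{n+1}] ⇒ (1 − 11/25z)y_{n+1} = (1 + 14/25z)y_n
  Hence R(z) = (1 + 14/25z)/(1 − 11/25z).

Find x<0 with |R(x)|<1.
x=-1.01: |R|=0.3007
R=−1: 1+14/25x = −1+11/25x ⇒ -3/25x=2 ⇒ x=2/(-3/25)=-16.6667
Confirm numerically:
  x=-15.268: |R|=0.97825 <1
  x=-12.305: |R|=0.91840 <1
  x=-9.609: |R|=0.83800 <1
  x=-8.045: |R|=0.77210 <1
  x=-16.985: |R|=1.00451 >1
  x=-16.821: |R|=1.00220 >1
Stable set (-16.6667, 0).

left endpoint -16.6667.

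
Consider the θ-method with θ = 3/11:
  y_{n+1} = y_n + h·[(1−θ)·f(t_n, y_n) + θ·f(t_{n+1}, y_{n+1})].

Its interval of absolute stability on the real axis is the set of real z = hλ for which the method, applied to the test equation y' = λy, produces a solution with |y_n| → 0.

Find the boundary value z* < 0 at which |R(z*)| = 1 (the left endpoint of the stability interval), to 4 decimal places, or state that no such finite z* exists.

Set f=λy, z=hλ:
  y_{n+1} = y_n + z·[8/11·y_n + 3/11·y_{n+1}] ⇒ (1 − 3/11z)y_{n+1} = (1 + 8/11z)y_n
  Hence R(z) = (1 + 8/11z)/(1 − 3/11z).

Boundary: |R(x)|=1, x<0.
x=-1.02: |R|=0.2020
R=−1: 1+8/11x = −1+3/11x ⇒ -5/11x=2 ⇒ x=2/(-5/11)=-4.4000
Confirm numerically:
  x=-3.688: |R|=0.83865 <1
  x=-3.031: |R|=0.65933 <1
  x=-2.005: |R|=0.29621 <1
  x=-4.859: |R|=1.08973 >1
  x=-4.783: |R|=1.07555 >1
  x=-4.764: |R|=1.07196 >1
Stable set (-4.4000, 0).

left endpoint -4.4000.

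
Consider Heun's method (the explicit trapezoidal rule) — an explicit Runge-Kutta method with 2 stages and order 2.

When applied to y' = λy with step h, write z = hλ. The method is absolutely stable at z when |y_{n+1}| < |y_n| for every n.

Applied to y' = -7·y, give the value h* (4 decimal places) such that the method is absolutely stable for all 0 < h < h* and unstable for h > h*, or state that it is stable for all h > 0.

(-2.0000,0); λ=-7 ⇒ h* = 0.2857.

Test eqn y'=λy, z=hλ:
  order 2, 2-stage ⇒ R(z)=1+z+z^2/2
  (e.g. R(-0.57)=0.59245, |R|=0.59245)

Need |R(x)|<1, x<0.
x=-0.57: |R|=0.5924
|R(-1.42)|=0.5882 |R(-1.34)|=0.5578 |R(-1.23)|=0.5264
Bisect:
  x_lo=-2.4391 |R|=1.5356  x_hi=-0.3704 |R|=0.6982
  mid=-1.40476 |R|=0.58191 →hi
  mid=-1.92195 |R|=0.92499 →hi
  mid=-2.18054 |R|=1.19684 →lo
  mid=-2.05124 |R|=1.05256 →lo
  mid=-1.98659 |R|=0.98668 →hi
  mid=-2.01892 |R|=1.01910 →lo
  mid=-2.00276 |R|=1.00276 →lo
  ...
  [-2.00011,-1.99998] ⇒ x*=-2.0000
So |R|<1 on (-2.0000, 0).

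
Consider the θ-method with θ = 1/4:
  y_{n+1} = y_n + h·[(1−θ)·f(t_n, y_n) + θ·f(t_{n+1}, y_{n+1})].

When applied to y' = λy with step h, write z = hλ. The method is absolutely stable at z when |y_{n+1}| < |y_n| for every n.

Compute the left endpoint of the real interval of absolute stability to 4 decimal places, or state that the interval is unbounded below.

z* = -4.0000.

With y'=λy (z=hλ):
  y_{n+1} = y_n + z·[3/4·y_n + 1/4·y_{n+1}] ⇒ (1 − 1/4z)y_{n+1} = (1 + 3/4z)y_n
  R(z) = (1 + 3/4z)/(1 − 1/4z).

Boundary: |R(x)|=1, x<0.
x=-1.44: |R|=0.0588
R=−1: 1+3/4x = −1+1/4x ⇒ -1/2x=2 ⇒ x=2/(-1/2)=-4.0000
Confirm numerically:
  x=-2.749: |R|=0.62928 <1
  x=-2.168: |R|=0.40597 <1
  x=-1.719: |R|=0.20231 <1
  x=-4.362: |R|=1.08658 >1
  x=-4.088: |R|=1.02176 >1
So |R|<1 on (-4.0000, 0).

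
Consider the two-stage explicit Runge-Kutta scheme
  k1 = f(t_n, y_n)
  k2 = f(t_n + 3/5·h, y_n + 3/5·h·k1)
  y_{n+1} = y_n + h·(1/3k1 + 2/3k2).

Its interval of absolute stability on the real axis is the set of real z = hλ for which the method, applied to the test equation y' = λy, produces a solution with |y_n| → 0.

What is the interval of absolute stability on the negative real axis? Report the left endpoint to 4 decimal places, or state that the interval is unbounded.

z∈(-2.5000,0).

With y'=λy (z=hλ):
  k1=λy_n ⇒ h·k1=z·y_n;  k2=λ(1+3/5z)y_n ⇒ h·k2=z(1+3/5z)y_n
  y_{n+1}/y_n = 1 + 1/3z + 2/3z(1+3/5z) = 1 + z + 2/5z²
  Hence R(z) = 1 + z + 2/5z².

Need |R(x)|<1, x<0.
x=-1.17: |R|=0.3776
R=1: x+2/5x²=0 ⇒ x=−5/2=-2.5000; min R=1−1/(4·2/5)=0.3750>−1
Confirm numerically:
  x=-2.440: |R|=0.94144 <1
  x=-1.532: |R|=0.40681 <1
  x=-1.267: |R|=0.37512 <1
  x=-3.074: |R|=1.70579 >1
  x=-2.601: |R|=1.10508 >1
Stable set (-2.5000, 0).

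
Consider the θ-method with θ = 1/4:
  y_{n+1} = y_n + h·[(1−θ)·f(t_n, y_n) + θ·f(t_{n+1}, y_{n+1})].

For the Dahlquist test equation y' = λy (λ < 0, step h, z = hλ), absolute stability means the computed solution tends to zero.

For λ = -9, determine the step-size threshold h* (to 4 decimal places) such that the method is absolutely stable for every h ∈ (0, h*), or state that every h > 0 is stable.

Set f=λy, z=hλ:
  y_{n+1} = y_n + z·[3/4·y_n + 1/4·y_{n+1}] ⇒ (1 − 1/4z)y_{n+1} = (1 + 3/4z)y_n
  Hence R(z) = (1 + 3/4z)/(1 − 1/4z).

Solve |R(x)|<1 on ℝ⁻.
x=-1.23: |R|=0.0593
R=−1: 1+3/4x = −1+1/4x ⇒ -1/2x=2 ⇒ x=2/(-1/2)=-4.0000
Confirm numerically:
  x=-3.679: |R|=0.91640 <1
  x=-3.560: |R|=0.88360 <1
  x=-2.833: |R|=0.65842 <1
  x=-2.174: |R|=0.40849 <1
  x=-4.574: |R|=1.13389 >1
  x=-4.161: |R|=1.03946 >1
  x=-4.101: |R|=1.02494 >1
Interval (-4.0000, 0).

(-4.0000,0); λ=-9 ⇒ h* = (4)/9 = 0.4444.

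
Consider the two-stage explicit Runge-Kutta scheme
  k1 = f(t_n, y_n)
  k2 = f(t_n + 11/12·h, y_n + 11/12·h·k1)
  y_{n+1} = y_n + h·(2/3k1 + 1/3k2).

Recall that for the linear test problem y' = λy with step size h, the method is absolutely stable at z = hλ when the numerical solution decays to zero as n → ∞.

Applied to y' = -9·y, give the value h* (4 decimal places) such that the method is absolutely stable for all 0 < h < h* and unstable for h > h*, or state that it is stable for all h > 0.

Set f=λy, z=hλ:
  k1=λy_n ⇒ h·k1=z·y_n;  k2=λ(1+11/12z)y_n ⇒ h·k2=z(1+11/12z)y_n
  y_{n+1}/y_n = 1 + 2/3z + 1/3z(1+11/12z) = 1 + z + 11/36z²
  ⇒ R(z) = 1 + z + 11/36z².

Boundary: |R(x)|=1, x<0.
x=-1.6: |R|=0.1822
R=1: x+11/36x²=0 ⇒ x=−36/11=-3.2727; min R=1−1/(4·11/36)=0.1818>−1
Confirm numerically:
  x=-2.123: |R|=0.25418 <1
  x=-1.943: |R|=0.21055 <1
  x=-1.664: |R|=0.18205 <1
  x=-3.641: |R|=1.40971 >1
  x=-3.549: |R|=1.29959 >1
Stable set (-3.2727, 0).

(-3.2727,0); λ=-9 ⇒ h* = (36/11)/9 = 0.3636.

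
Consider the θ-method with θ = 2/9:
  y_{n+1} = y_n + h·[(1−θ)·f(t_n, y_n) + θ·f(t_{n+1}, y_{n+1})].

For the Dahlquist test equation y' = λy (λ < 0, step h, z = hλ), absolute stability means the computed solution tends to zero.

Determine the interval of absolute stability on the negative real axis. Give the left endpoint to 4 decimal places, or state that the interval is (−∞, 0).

Set f=λy, z=hλ:
  y_{n+1} = y_n + z·[7/9·y_n + 2/9·y_{n+1}] ⇒ (1 − 2/9z)y_{n+1} = (1 + 7/9z)y_n
  R(z) = (1 + 7/9z)/(1 − 2/9z).

Need |R(x)|<1, x<0.
x=-1.25: |R|=0.0217
R=−1: 1+7/9x = −1+2/9x ⇒ -5/9x=2 ⇒ x=2/(-5/9)=-3.6000
Confirm numerically:
  x=-3.404: |R|=0.93801 <1
  x=-3.285: |R|=0.89884 <1
  x=-3.139: |R|=0.84913 <1
  x=-1.746: |R|=0.25793 <1
  x=-3.644: |R|=1.01351 >1
  x=-3.624: |R|=1.00739 >1
So |R|<1 on (-3.6000, 0).

z∈(-3.6000,0).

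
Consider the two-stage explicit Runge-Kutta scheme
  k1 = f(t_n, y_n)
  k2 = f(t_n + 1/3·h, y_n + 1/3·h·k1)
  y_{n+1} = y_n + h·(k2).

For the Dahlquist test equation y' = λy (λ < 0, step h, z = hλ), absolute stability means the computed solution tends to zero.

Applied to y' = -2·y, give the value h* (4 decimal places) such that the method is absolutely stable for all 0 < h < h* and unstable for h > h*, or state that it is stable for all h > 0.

Set f=λy, z=hλ:
  k1=λy_n ⇒ h·k1=z·y_n;  k2=λ(1+1/3z)y_n ⇒ h·k2=z(1+1/3z)y_n
  y_{n+1}/y_n = 1 + z(1+1/3z) = 1 + z + 1/3z²
  ⇒ R(z) = 1 + z + 1/3z².

Find x<0 with |R(x)|<1.
x=-1.43: |R|=0.2516
R=1: x+1/3x²=0 ⇒ x=−3=-3.0000; min R=1−1/(4·1/3)=0.2500>−1
Confirm numerically:
  x=-2.501: |R|=0.58400 <1
  x=-2.193: |R|=0.41008 <1
  x=-1.840: |R|=0.28853 <1
  x=-3.177: |R|=1.18744 >1
  x=-3.122: |R|=1.12696 >1
So |R|<1 on (-3.0000, 0).

(-3.0000,0); λ=-2 ⇒ h* = (3)/2 = 1.5000.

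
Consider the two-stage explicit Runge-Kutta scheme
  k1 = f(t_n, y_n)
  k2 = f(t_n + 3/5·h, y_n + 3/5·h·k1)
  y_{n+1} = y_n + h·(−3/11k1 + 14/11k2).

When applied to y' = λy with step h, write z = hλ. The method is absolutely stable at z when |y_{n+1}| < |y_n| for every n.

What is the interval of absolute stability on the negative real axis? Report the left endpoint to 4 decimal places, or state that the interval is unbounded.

With y'=λy (z=hλ):
  k1=λy_n ⇒ h·k1=z·y_n;  k2=λ(1+3/5z)y_n ⇒ h·k2=z(1+3/5z)y_n
  y_{n+1}/y_n = 1 − 3/11z + 14/11z(1+3/5z) = 1 + z + 42/55z²
  ⇒ R(z) = 1 + z + 42/55z².

Solve |R(x)|<1 on ℝ⁻.
x=-1.1: |R|=0.8240
R=1: x+42/55x²=0 ⇒ x=−55/42=-1.3095; min R=1−1/(4·42/55)=0.6726>−1
Confirm numerically:
  x=-1.278: |R|=0.96924 <1
  x=-1.184: |R|=0.88651 <1
  x=-0.698: |R|=0.67405 <1
  x=-1.786: |R|=1.64984 >1
  x=-1.586: |R|=1.33485 >1
  x=-1.531: |R|=1.25893 >1
Interval (-1.3095, 0).

(-1.3095, 0).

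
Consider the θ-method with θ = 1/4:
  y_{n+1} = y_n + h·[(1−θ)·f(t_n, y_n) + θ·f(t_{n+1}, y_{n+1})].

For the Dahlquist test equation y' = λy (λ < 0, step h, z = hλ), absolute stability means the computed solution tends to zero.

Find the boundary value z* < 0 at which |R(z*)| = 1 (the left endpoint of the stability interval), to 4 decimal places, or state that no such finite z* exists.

Set f=λy, z=hλ:
  y_{n+1} = y_n + z·[3/4·y_n + 1/4·y_{n+1}] ⇒ (1 − 1/4z)y_{n+1} = (1 + 3/4z)y_n
  so R(z) = (1 + 3/4z)/(1 − 1/4z).

Find x<0 with |R(x)|<1.
x=-1.37: |R|=0.0205
R=−1: 1+3/4x = −1+1/4x ⇒ -1/2x=2 ⇒ x=2/(-1/2)=-4.0000
Confirm numerically:
  x=-3.463: |R|=0.85609 <1
  x=-3.221: |R|=0.78424 <1
  x=-2.536: |R|=0.55202 <1
  x=-4.346: |R|=1.08291 >1
  x=-4.068: |R|=1.01686 >1
Interval (-4.0000, 0).

left endpoint -4.0000.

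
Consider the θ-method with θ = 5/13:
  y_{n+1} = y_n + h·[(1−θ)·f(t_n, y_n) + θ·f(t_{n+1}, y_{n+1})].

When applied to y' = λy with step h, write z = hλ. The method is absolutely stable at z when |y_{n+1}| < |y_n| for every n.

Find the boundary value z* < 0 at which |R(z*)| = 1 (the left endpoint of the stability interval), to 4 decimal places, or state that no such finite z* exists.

Set f=λy, z=hλ:
  y_{n+1} = y_n + z·[8/13·y_n + 5/13·y_{n+1}] ⇒ (1 − 5/13z)y_{n+1} = (1 + 8/13z)y_n
  ⇒ R(z) = (1 + 8/13z)/(1 − 5/13z).

Find x<0 with |R(x)|<1.
x=-1.26: |R|=0.1513
R=−1: 1+8/13x = −1+5/13x ⇒ -3/13x=2 ⇒ x=2/(-3/13)=-8.6667
Confirm numerically:
  x=-8.077: |R|=0.96686 <1
  x=-4.801: |R|=0.68661 <1
  x=-4.788: |R|=0.68500 <1
  x=-3.524: |R|=0.49615 <1
  x=-9.258: |R|=1.02992 >1
  x=-8.963: |R|=1.01538 >1
So |R|<1 on (-8.6667, 0).

z* = -8.6667.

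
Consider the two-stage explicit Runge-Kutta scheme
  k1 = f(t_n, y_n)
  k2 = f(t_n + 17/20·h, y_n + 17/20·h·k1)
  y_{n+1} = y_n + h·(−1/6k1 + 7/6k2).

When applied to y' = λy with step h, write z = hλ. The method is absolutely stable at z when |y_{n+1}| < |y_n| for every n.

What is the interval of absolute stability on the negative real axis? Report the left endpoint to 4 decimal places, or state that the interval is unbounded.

z∈(-1.0084,0).

With y'=λy (z=hλ):
  k1=λy_n ⇒ h·k1=z·y_n;  k2=λ(1+17/20z)y_n ⇒ h·k2=z(1+17/20z)y_n
  y_{n+1}/y_n = 1 − 1/6z + 7/6z(1+17/20z) = 1 + z + 119/120z²
  so R(z) = 1 + z + 119/120z².

Need |R(x)|<1, x<0.
x=-0.67: |R|=0.7752
R=1: x+119/120x²=0 ⇒ x=−120/119=-1.0084; min R=1−1/(4·119/120)=0.7479>−1
Confirm numerically:
  x=-0.730: |R|=0.79846 <1
  x=-0.629: |R|=0.76334 <1
  x=-0.423: |R|=0.75444 <1
  x=-1.446: |R|=1.62749 >1
  x=-1.226: |R|=1.26455 >1
So |R|<1 on (-1.0084, 0).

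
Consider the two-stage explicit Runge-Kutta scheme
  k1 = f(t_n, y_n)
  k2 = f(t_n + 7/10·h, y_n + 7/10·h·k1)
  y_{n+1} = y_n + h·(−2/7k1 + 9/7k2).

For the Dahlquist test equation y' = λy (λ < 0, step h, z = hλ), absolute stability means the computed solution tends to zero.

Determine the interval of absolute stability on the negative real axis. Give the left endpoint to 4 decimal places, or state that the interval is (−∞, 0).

Set f=λy, z=hλ:
  k1=λy_n ⇒ h·k1=z·y_n;  k2=λ(1+7/10z)y_n ⇒ h·k2=z(1+7/10z)y_n
  y_{n+1}/y_n = 1 − 2/7z + 9/7z(1+7/10z) = 1 + z + 9/10z²
  so R(z) = 1 + z + 9/10z².

Boundary: |R(x)|=1, x<0.
x=-0.62: |R|=0.7260
R=1: x+9/10x²=0 ⇒ x=−10/9=-1.1111; min R=1−1/(4·9/10)=0.7222>−1
Confirm numerically:
  x=-0.967: |R|=0.87458 <1
  x=-0.797: |R|=0.77469 <1
  x=-0.654: |R|=0.73094 <1
  x=-1.504: |R|=1.53181 >1
  x=-1.486: |R|=1.50138 >1
  x=-1.276: |R|=1.18936 >1
Stable set (-1.1111, 0).

(-1.1111, 0).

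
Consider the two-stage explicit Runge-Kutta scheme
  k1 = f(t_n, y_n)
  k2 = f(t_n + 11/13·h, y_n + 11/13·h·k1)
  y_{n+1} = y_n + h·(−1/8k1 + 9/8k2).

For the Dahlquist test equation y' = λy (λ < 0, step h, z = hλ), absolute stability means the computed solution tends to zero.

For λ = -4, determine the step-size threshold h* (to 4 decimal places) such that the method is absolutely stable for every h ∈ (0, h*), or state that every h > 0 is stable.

Test eqn y'=λy, z=hλ:
  k1=λy_n ⇒ h·k1=z·y_n;  k2=λ(1+11/13z)y_n ⇒ h·k2=z(1+11/13z)y_n
  y_{n+1}/y_n = 1 − 1/8z + 9/8z(1+11/13z) = 1 + z + 99/104z²
  ⇒ R(z) = 1 + z + 99/104z².

Solve |R(x)|<1 on ℝ⁻.
x=-1.36: |R|=1.4007
R=1: x+99/104x²=0 ⇒ x=−104/99=-1.0505; min R=1−1/(4·99/104)=0.7374>−1
Confirm numerically:
  x=-0.907: |R|=0.87610 <1
  x=-0.829: |R|=0.82520 <1
  x=-0.547: |R|=0.73782 <1
  x=-1.507: |R|=1.65486 >1
  x=-1.427: |R|=1.51143 >1
  x=-1.223: |R|=1.20082 >1
Interval (-1.0505, 0).

(-1.0505,0); λ=-4 ⇒ h* = (104/99)/4 = 0.2626.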